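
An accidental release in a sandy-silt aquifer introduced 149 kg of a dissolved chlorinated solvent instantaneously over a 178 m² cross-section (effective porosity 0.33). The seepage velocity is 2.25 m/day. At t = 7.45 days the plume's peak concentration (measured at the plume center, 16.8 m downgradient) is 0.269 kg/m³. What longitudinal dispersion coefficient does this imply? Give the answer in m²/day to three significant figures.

At the plume center C_max = M/(n_e·A·√(4πDt)), so D = M²/(4πt·(n_e·A·C_max)²).
n_e·A·C_max = 0.33 × 178 × 0.269 = 15.80 kg/m.
D = 149²/(4π × 7.45 × 15.80²) = 0.950 m²/day.

0.950 m²/day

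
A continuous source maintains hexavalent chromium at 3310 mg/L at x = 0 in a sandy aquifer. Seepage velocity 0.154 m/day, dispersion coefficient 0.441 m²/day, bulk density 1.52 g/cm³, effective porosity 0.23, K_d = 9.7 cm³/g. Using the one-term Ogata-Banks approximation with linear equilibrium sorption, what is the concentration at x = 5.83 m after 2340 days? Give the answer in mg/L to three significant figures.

Retardation factor R = 1 + ρ_b·K_d/n = 1 + 1.52 × 9.7/0.23 = 65.10.
Sorption retards both mechanisms: v_R = v/R = 0.002366 m/day, D_R = D/R = 0.006774 m²/day.
v_R·t = 0.002366 × 2340 = 5.53644 m; 2√(D_R t) = 7.963 m; argument = (5.83 − 5.53644)/7.963 = 0.03687.
C = C₀ × ½·erfc(0.03687) = 3310 × 0.4792 = 1590 mg/L.

1590 mg/L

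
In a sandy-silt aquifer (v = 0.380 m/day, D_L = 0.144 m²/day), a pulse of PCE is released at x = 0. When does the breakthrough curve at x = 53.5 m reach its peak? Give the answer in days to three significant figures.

140 days

For the 1D instantaneous-source solution, setting ∂C/∂t = 0 at fixed x gives v²t² + 2Dt − x² = 0, so t = (√(D² + v²x²) − D)/v².
√(D² + v²x²) = √(0.144² + 0.380² × 53.5²) = 20.33; v² = 0.1444.
t = (20.33 − 0.144)/0.1444 = 140 days (vs. the pure-advection estimate x/v = 141 d).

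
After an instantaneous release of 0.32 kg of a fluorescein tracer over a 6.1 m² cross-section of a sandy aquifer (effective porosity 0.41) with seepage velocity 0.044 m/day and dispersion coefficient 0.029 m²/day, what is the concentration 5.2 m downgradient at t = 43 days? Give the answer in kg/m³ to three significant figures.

For an instantaneous plane source, C(x,t) = M/(n_e·A·√(4πDt)) · exp(−(x−vt)²/(4Dt)), with n_e·A the pore (flow) area.
Plume center vt = 0.044 × 43 = 1.892 m, so the well at 5.2 m is 3.308 m downgradient of the peak.
√(4πDt) = 3.959 m, giving peak height M/(n_e·A·√(4πDt)) = 0.32/(0.41 × 6.1 × 3.959) = 0.03232 kg/m³.
(x−vt)²/(4Dt) = (3.308)²/(4 × 0.029 × 43) = 2.194; exp(−2.194) = 0.1115.
C = 0.03232 × 0.1115 = 0.00360 kg/m³.

0.00360 kg/m³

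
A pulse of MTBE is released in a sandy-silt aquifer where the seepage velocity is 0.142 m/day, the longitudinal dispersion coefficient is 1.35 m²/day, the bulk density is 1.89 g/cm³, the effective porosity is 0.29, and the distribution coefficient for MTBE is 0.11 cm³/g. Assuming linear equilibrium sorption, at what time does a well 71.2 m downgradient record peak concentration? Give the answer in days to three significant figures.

754 days

Retardation factor R = 1 + ρ_b·K_d/n = 1 + 1.89 × 0.11/0.29 = 1.717.
Sorption retards both mechanisms: v_R = v/R = 0.08270 m/day, D_R = D/R = 0.7863 m²/day.
Peak time from v_R²t² + 2D_R t − x² = 0: t = (√(D_R² + v_R²x²) − D_R)/v_R².
√(D_R² + v_R²x²) = √(0.7863² + 0.08270² × 71.2²) = 5.941; v_R² = 0.006839.
t = (5.941 − 0.7863)/0.006839 = 754 days.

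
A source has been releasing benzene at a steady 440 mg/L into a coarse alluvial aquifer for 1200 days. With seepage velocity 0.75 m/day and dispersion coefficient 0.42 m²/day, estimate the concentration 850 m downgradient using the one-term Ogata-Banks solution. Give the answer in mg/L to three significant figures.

415 mg/L

For a continuous step input, C/C₀ ≈ ½·erfc((x−vt)/(2√(Dt))).
vt = 0.75 × 1200 = 900 m and 2√(Dt) = 2√(0.42 × 1200) = 44.90 m.
Argument (x−vt)/(2√(Dt)) = (850 − 900)/44.90 = -1.114; ½·erfc(-1.114) = 0.9424.
C = 440 × 0.9424 = 415 mg/L.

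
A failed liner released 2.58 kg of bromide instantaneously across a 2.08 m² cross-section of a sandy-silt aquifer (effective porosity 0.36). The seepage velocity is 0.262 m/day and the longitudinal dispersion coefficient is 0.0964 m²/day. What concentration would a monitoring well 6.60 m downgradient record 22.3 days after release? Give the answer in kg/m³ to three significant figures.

0.620 kg/m³

For an instantaneous plane source, C(x,t) = M/(n_e·A·√(4πDt)) · exp(−(x−vt)²/(4Dt)), with n_e·A the pore (flow) area.
Plume center vt = 0.262 × 22.3 = 5.8426 m, so the well at 6.60 m is 0.7574 m downgradient of the peak.
√(4πDt) = 5.198 m, giving peak height M/(n_e·A·√(4πDt)) = 2.58/(0.36 × 2.08 × 5.198) = 0.6629 kg/m³.
(x−vt)²/(4Dt) = (0.7574)²/(4 × 0.0964 × 22.3) = 0.06671; exp(−0.06671) = 0.9355.
C = 0.6629 × 0.9355 = 0.620 kg/m³.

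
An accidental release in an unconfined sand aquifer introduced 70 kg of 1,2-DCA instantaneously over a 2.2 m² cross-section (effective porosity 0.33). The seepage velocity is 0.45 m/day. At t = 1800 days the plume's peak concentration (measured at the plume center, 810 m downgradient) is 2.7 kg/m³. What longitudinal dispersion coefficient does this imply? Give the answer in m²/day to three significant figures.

0.0564 m²/day

At the plume center C_max = M/(n_e·A·√(4πDt)), so D = M²/(4πt·(n_e·A·C_max)²).
n_e·A·C_max = 0.33 × 2.2 × 2.7 = 1.960 kg/m.
D = 70²/(4π × 1800 × 1.960²) = 0.0564 m²/day.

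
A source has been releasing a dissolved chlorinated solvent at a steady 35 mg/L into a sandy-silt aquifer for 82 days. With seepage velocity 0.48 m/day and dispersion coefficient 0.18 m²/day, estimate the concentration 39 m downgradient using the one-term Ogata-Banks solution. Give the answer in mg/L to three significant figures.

18.4 mg/L

For a continuous step input, C/C₀ ≈ ½·erfc((x−vt)/(2√(Dt))).
vt = 0.48 × 82 = 39.36 m and 2√(Dt) = 2√(0.18 × 82) = 7.684 m.
Argument (x−vt)/(2√(Dt)) = (39 − 39.36)/7.684 = -0.04685; ½·erfc(-0.04685) = 0.5264.
C = 35 × 0.5264 = 18.4 mg/L.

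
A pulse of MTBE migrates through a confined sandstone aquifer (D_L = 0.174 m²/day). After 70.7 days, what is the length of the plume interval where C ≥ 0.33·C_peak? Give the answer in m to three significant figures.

The plume is Gaussian with σ = √(2Dt) = √(2 × 0.174 × 70.7) = 4.960 m.
C/C_peak = exp(−Δx²/(2σ²)) = 0.33 ⇒ Δx = σ·√(−2 ln 0.33) = 4.960 × 1.489 = 7.385 m.
Width = 2Δx = 14.8 m.

14.8 m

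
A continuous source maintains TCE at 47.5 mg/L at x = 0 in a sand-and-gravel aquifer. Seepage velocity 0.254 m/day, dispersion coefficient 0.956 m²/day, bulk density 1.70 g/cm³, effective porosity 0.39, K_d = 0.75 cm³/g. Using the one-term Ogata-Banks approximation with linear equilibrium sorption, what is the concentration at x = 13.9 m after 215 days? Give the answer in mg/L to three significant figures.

Retardation factor R = 1 + ρ_b·K_d/n = 1 + 1.70 × 0.75/0.39 = 4.269.
Sorption retards both mechanisms: v_R = v/R = 0.05950 m/day, D_R = D/R = 0.2239 m²/day.
v_R·t = 0.05950 × 215 = 12.7925 m; 2√(D_R t) = 13.88 m; argument = (13.9 − 12.7925)/13.88 = 0.07979.
C = C₀ × ½·erfc(0.07979) = 47.5 × 0.4551 = 21.6 mg/L.

21.6 mg/L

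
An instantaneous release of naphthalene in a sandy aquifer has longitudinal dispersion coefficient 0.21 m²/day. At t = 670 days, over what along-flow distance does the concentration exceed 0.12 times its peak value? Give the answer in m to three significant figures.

69.1 m

The plume is Gaussian with σ = √(2Dt) = √(2 × 0.21 × 670) = 16.77 m.
C/C_peak = exp(−Δx²/(2σ²)) = 0.12 ⇒ Δx = σ·√(−2 ln 0.12) = 16.77 × 2.059 = 34.53 m.
Width = 2Δx = 69.1 m.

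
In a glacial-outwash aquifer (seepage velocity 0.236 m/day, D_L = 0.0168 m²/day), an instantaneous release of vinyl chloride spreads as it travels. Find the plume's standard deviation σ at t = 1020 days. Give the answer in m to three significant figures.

5.85 m

Dispersive spreading gives a Gaussian with σ² = 2Dt; advection only shifts the center.
σ = √(2 × 0.0168 × 1020) = 5.85 m.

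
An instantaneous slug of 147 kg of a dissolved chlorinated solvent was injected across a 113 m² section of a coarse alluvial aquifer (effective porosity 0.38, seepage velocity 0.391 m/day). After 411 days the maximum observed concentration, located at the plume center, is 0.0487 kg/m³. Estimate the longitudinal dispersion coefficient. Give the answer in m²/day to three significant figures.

At the plume center C_max = M/(n_e·A·√(4πDt)), so D = M²/(4πt·(n_e·A·C_max)²).
n_e·A·C_max = 0.38 × 113 × 0.0487 = 2.091 kg/m.
D = 147²/(4π × 411 × 2.091²) = 0.957 m²/day.

0.957 m²/day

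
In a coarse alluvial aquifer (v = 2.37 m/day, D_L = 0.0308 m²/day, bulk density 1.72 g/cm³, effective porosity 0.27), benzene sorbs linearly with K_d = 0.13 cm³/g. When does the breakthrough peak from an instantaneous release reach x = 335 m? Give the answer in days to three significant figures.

258 days

Retardation factor R = 1 + ρ_b·K_d/n = 1 + 1.72 × 0.13/0.27 = 1.828.
Sorption retards both mechanisms: v_R = v/R = 1.296 m/day, D_R = D/R = 0.01685 m²/day.
Peak time from v_R²t² + 2D_R t − x² = 0: t = (√(D_R² + v_R²x²) − D_R)/v_R².
√(D_R² + v_R²x²) = √(0.01685² + 1.296² × 335²) = 434.2; v_R² = 1.680.
t = (434.2 − 0.01685)/1.680 = 258 days.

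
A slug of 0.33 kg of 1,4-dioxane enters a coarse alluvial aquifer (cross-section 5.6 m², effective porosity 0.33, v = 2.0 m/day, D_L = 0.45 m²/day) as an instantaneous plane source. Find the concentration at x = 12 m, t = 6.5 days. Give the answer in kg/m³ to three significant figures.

0.0270 kg/m³

For an instantaneous plane source, C(x,t) = M/(n_e·A·√(4πDt)) · exp(−(x−vt)²/(4Dt)), with n_e·A the pore (flow) area.
Plume center vt = 2.0 × 6.5 = 13 m, so the well at 12 m is 1 m upgradient of the peak.
√(4πDt) = 6.063 m, giving peak height M/(n_e·A·√(4πDt)) = 0.33/(0.33 × 5.6 × 6.063) = 0.02945 kg/m³.
(x−vt)²/(4Dt) = (-1)²/(4 × 0.45 × 6.5) = 0.08547; exp(−0.08547) = 0.9181.
C = 0.02945 × 0.9181 = 0.0270 kg/m³.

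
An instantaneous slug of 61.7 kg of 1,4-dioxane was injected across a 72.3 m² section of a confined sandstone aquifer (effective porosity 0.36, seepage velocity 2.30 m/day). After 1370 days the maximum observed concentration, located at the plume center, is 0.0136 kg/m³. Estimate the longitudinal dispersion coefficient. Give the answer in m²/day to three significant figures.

At the plume center C_max = M/(n_e·A·√(4πDt)), so D = M²/(4πt·(n_e·A·C_max)²).
n_e·A·C_max = 0.36 × 72.3 × 0.0136 = 0.3540 kg/m.
D = 61.7²/(4π × 1370 × 0.3540²) = 1.76 m²/day.

1.76 m²/day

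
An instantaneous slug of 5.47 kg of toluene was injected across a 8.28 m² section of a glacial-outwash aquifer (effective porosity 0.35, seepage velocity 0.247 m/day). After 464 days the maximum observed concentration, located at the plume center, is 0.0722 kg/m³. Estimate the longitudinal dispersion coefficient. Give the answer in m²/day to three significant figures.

0.117 m²/day

At the plume center C_max = M/(n_e·A·√(4πDt)), so D = M²/(4πt·(n_e·A·C_max)²).
n_e·A·C_max = 0.35 × 8.28 × 0.0722 = 0.2092 kg/m.
D = 5.47²/(4π × 464 × 0.2092²) = 0.117 m²/day.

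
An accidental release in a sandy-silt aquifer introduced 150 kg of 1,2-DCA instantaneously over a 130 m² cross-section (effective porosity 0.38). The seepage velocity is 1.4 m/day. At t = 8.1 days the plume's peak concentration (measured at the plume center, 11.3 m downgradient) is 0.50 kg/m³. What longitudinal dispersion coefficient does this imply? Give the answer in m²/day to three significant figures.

At the plume center C_max = M/(n_e·A·√(4πDt)), so D = M²/(4πt·(n_e·A·C_max)²).
n_e·A·C_max = 0.38 × 130 × 0.50 = 24.70 kg/m.
D = 150²/(4π × 8.1 × 24.70²) = 0.362 m²/day.

0.362 m²/day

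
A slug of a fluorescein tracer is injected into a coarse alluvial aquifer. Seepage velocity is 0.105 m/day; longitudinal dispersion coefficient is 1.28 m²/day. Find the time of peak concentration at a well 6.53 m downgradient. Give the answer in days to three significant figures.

For the 1D instantaneous-source solution, setting ∂C/∂t = 0 at fixed x gives v²t² + 2Dt − x² = 0, so t = (√(D² + v²x²) − D)/v².
√(D² + v²x²) = √(1.28² + 0.105² × 6.53²) = 1.452; v² = 0.011025.
t = (1.452 − 1.28)/0.011025 = 15.6 days (vs. the pure-advection estimate x/v = 62.2 d).

15.6 days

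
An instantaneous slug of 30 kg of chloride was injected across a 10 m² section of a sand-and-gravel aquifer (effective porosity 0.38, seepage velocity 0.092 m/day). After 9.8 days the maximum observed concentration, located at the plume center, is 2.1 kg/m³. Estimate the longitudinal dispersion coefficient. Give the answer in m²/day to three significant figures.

At the plume center C_max = M/(n_e·A·√(4πDt)), so D = M²/(4πt·(n_e·A·C_max)²).
n_e·A·C_max = 0.38 × 10 × 2.1 = 7.980 kg/m.
D = 30²/(4π × 9.8 × 7.980²) = 0.115 m²/day.

0.115 m²/day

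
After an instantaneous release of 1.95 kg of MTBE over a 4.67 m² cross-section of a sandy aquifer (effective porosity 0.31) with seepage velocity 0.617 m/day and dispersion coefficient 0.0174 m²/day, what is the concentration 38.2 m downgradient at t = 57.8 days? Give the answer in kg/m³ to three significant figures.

0.0765 kg/m³

For an instantaneous plane source, C(x,t) = M/(n_e·A·√(4πDt)) · exp(−(x−vt)²/(4Dt)), with n_e·A the pore (flow) area.
Plume center vt = 0.617 × 57.8 = 35.6626 m, so the well at 38.2 m is 2.5374 m downgradient of the peak.
√(4πDt) = 3.555 m, giving peak height M/(n_e·A·√(4πDt)) = 1.95/(0.31 × 4.67 × 3.555) = 0.3789 kg/m³.
(x−vt)²/(4Dt) = (2.5374)²/(4 × 0.0174 × 57.8) = 1.600; exp(−1.600) = 0.2019.
C = 0.3789 × 0.2019 = 0.0765 kg/m³.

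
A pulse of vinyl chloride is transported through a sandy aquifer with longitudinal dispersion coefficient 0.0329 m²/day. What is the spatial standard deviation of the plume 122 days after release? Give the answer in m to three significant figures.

2.83 m

Dispersive spreading gives a Gaussian with σ² = 2Dt; advection only shifts the center.
σ = √(2 × 0.0329 × 122) = 2.83 m.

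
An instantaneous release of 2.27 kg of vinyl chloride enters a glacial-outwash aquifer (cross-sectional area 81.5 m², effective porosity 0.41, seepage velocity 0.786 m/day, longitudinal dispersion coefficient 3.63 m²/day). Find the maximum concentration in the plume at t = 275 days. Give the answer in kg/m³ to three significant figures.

The peak of an instantaneous 1D plume sits at x = vt; there the Gaussian factor is 1 and C_max = M/(n_e·A·√(4πDt)), where n_e·A is the pore area the mass is dissolved in.
√(4πDt) = √(4π × 3.63 × 275) = 112.0 m, so C_max = 2.27/(0.41 × 81.5 × 112.0) = 0.000607 kg/m³.

0.000607 kg/m³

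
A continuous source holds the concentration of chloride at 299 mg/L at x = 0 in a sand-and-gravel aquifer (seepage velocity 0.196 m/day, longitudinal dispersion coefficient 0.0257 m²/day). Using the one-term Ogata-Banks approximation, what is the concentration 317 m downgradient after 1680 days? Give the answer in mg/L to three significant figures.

For a continuous step input, C/C₀ ≈ ½·erfc((x−vt)/(2√(Dt))).
vt = 0.196 × 1680 = 329.28 m and 2√(Dt) = 2√(0.0257 × 1680) = 13.14 m.
Argument (x−vt)/(2√(Dt)) = (317 − 329.28)/13.14 = -0.9346; ½·erfc(-0.9346) = 0.9069.
C = 299 × 0.9069 = 271 mg/L.

271 mg/L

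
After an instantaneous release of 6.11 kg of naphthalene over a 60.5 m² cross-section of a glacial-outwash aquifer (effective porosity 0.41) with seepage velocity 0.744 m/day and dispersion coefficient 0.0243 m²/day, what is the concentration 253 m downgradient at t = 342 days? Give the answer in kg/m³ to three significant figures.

0.0226 kg/m³

For an instantaneous plane source, C(x,t) = M/(n_e·A·√(4πDt)) · exp(−(x−vt)²/(4Dt)), with n_e·A the pore (flow) area.
Plume center vt = 0.744 × 342 = 254.448 m, so the well at 253 m is 1.448 m upgradient of the peak.
√(4πDt) = 10.22 m, giving peak height M/(n_e·A·√(4πDt)) = 6.11/(0.41 × 60.5 × 10.22) = 0.02410 kg/m³.
(x−vt)²/(4Dt) = (-1.448)²/(4 × 0.0243 × 342) = 0.06307; exp(−0.06307) = 0.9389.
C = 0.02410 × 0.9389 = 0.0226 kg/m³.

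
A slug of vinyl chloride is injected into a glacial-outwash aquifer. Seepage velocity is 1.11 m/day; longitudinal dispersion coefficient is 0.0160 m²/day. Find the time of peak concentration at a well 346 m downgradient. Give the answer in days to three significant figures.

312 days

For the 1D instantaneous-source solution, setting ∂C/∂t = 0 at fixed x gives v²t² + 2Dt − x² = 0, so t = (√(D² + v²x²) − D)/v².
√(D² + v²x²) = √(0.0160² + 1.11² × 346²) = 384.1; v² = 1.2321.
t = (384.1 − 0.0160)/1.2321 = 312 days (vs. the pure-advection estimate x/v = 312 d).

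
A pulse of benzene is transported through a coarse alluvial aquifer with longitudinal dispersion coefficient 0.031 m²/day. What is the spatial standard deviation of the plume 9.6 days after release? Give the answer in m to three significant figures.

Dispersive spreading gives a Gaussian with σ² = 2Dt; advection only shifts the center.
σ = √(2 × 0.031 × 9.6) = 0.771 m.

0.771 m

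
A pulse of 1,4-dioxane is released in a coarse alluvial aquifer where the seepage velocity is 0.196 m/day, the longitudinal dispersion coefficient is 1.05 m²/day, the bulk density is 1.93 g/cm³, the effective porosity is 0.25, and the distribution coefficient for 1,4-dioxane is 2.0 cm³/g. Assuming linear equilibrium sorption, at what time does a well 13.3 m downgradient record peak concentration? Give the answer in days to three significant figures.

753 days

Retardation factor R = 1 + ρ_b·K_d/n = 1 + 1.93 × 2.0/0.25 = 16.44.
Sorption retards both mechanisms: v_R = v/R = 0.01192 m/day, D_R = D/R = 0.06387 m²/day.
Peak time from v_R²t² + 2D_R t − x² = 0: t = (√(D_R² + v_R²x²) − D_R)/v_R².
√(D_R² + v_R²x²) = √(0.06387² + 0.01192² × 13.3²) = 0.1709; v_R² = 0.0001421.
t = (0.1709 − 0.06387)/0.0001421 = 753 days.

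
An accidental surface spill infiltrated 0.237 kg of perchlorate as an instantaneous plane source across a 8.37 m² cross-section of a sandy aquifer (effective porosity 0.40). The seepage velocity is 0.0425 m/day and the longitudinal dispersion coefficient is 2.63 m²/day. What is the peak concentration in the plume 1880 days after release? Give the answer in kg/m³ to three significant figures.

0.000284 kg/m³

The peak of an instantaneous 1D plume sits at x = vt; there the Gaussian factor is 1 and C_max = M/(n_e·A·√(4πDt)), where n_e·A is the pore area the mass is dissolved in.
√(4πDt) = √(4π × 2.63 × 1880) = 249.3 m, so C_max = 0.237/(0.40 × 8.37 × 249.3) = 0.000284 kg/m³.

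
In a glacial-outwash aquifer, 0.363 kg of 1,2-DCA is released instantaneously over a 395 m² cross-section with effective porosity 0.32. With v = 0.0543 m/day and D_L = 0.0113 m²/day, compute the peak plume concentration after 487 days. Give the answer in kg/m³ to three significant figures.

0.000345 kg/m³

The peak of an instantaneous 1D plume sits at x = vt; there the Gaussian factor is 1 and C_max = M/(n_e·A·√(4πDt)), where n_e·A is the pore area the mass is dissolved in.
√(4πDt) = √(4π × 0.0113 × 487) = 8.316 m, so C_max = 0.363/(0.32 × 395 × 8.316) = 0.000345 kg/m³.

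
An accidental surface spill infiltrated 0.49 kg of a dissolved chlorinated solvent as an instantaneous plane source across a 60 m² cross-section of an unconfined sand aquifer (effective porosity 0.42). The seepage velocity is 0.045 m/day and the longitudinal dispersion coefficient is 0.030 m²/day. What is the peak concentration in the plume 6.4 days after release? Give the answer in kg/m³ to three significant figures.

0.0125 kg/m³

The peak of an instantaneous 1D plume sits at x = vt; there the Gaussian factor is 1 and C_max = M/(n_e·A·√(4πDt)), where n_e·A is the pore area the mass is dissolved in.
√(4πDt) = √(4π × 0.030 × 6.4) = 1.553 m, so C_max = 0.49/(0.42 × 60 × 1.553) = 0.0125 kg/m³.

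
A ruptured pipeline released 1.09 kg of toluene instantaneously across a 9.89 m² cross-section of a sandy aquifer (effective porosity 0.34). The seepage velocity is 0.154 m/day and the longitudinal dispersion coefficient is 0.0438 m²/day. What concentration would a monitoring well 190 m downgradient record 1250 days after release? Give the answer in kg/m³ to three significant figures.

For an instantaneous plane source, C(x,t) = M/(n_e·A·√(4πDt)) · exp(−(x−vt)²/(4Dt)), with n_e·A the pore (flow) area.
Plume center vt = 0.154 × 1250 = 192.5 m, so the well at 190 m is 2.5 m upgradient of the peak.
√(4πDt) = 26.23 m, giving peak height M/(n_e·A·√(4πDt)) = 1.09/(0.34 × 9.89 × 26.23) = 0.01236 kg/m³.
(x−vt)²/(4Dt) = (-2.5)²/(4 × 0.0438 × 1250) = 0.02854; exp(−0.02854) = 0.9719.
C = 0.01236 × 0.9719 = 0.0120 kg/m³.

0.0120 kg/m³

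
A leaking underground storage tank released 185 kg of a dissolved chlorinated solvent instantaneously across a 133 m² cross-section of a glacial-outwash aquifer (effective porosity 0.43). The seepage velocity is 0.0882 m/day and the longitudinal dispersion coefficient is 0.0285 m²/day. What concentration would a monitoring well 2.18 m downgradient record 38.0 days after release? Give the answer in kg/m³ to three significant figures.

0.639 kg/m³

For an instantaneous plane source, C(x,t) = M/(n_e·A·√(4πDt)) · exp(−(x−vt)²/(4Dt)), with n_e·A the pore (flow) area.
Plume center vt = 0.0882 × 38.0 = 3.3516 m, so the well at 2.18 m is 1.1716 m upgradient of the peak.
√(4πDt) = 3.689 m, giving peak height M/(n_e·A·√(4πDt)) = 185/(0.43 × 133 × 3.689) = 0.8769 kg/m³.
(x−vt)²/(4Dt) = (-1.1716)²/(4 × 0.0285 × 38.0) = 0.3169; exp(−0.3169) = 0.7284.
C = 0.8769 × 0.7284 = 0.639 kg/m³.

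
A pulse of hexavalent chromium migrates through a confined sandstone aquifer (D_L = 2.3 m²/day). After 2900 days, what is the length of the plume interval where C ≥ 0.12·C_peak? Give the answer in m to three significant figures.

The plume is Gaussian with σ = √(2Dt) = √(2 × 2.3 × 2900) = 115.5 m.
C/C_peak = exp(−Δx²/(2σ²)) = 0.12 ⇒ Δx = σ·√(−2 ln 0.12) = 115.5 × 2.059 = 237.8 m.
Width = 2Δx = 476 m.

476 m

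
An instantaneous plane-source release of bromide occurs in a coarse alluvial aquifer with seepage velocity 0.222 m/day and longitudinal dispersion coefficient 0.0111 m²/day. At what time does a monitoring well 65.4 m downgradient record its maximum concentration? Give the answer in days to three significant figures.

294 days

For the 1D instantaneous-source solution, setting ∂C/∂t = 0 at fixed x gives v²t² + 2Dt − x² = 0, so t = (√(D² + v²x²) − D)/v².
√(D² + v²x²) = √(0.0111² + 0.222² × 65.4²) = 14.52; v² = 0.049284.
t = (14.52 − 0.0111)/0.049284 = 294 days (vs. the pure-advection estimate x/v = 295 d).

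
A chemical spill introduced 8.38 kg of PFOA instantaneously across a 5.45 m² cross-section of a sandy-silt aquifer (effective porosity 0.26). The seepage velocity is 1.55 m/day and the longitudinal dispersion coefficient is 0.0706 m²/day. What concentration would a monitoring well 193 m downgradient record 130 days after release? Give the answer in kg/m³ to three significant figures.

0.0769 kg/m³

For an instantaneous plane source, C(x,t) = M/(n_e·A·√(4πDt)) · exp(−(x−vt)²/(4Dt)), with n_e·A the pore (flow) area.
Plume center vt = 1.55 × 130 = 201.5 m, so the well at 193 m is 8.5 m upgradient of the peak.
√(4πDt) = 10.74 m, giving peak height M/(n_e·A·√(4πDt)) = 8.38/(0.26 × 5.45 × 10.74) = 0.5506 kg/m³.
(x−vt)²/(4Dt) = (-8.5)²/(4 × 0.0706 × 130) = 1.968; exp(−1.968) = 0.1397.
C = 0.5506 × 0.1397 = 0.0769 kg/m³.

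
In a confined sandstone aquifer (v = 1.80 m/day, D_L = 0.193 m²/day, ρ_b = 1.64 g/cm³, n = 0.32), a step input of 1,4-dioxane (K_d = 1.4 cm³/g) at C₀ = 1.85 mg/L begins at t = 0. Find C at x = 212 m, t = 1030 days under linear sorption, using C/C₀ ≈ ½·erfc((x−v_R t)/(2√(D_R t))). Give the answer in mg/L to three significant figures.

Retardation factor R = 1 + ρ_b·K_d/n = 1 + 1.64 × 1.4/0.32 = 8.175.
Sorption retards both mechanisms: v_R = v/R = 0.2202 m/day, D_R = D/R = 0.02361 m²/day.
v_R·t = 0.2202 × 1030 = 226.806 m; 2√(D_R t) = 9.863 m; argument = (212 − 226.806)/9.863 = -1.501.
C = C₀ × ½·erfc(-1.501) = 1.85 × 0.9831 = 1.82 mg/L.

1.82 mg/L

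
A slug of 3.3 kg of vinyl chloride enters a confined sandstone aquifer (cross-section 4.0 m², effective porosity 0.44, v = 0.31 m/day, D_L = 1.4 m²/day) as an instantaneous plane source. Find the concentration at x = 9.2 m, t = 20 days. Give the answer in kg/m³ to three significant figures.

0.0922 kg/m³

For an instantaneous plane source, C(x,t) = M/(n_e·A·√(4πDt)) · exp(−(x−vt)²/(4Dt)), with n_e·A the pore (flow) area.
Plume center vt = 0.31 × 20 = 6.2 m, so the well at 9.2 m is 3 m downgradient of the peak.
√(4πDt) = 18.76 m, giving peak height M/(n_e·A·√(4πDt)) = 3.3/(0.44 × 4.0 × 18.76) = 0.09995 kg/m³.
(x−vt)²/(4Dt) = (3)²/(4 × 1.4 × 20) = 0.08036; exp(−0.08036) = 0.9228.
C = 0.09995 × 0.9228 = 0.0922 kg/m³.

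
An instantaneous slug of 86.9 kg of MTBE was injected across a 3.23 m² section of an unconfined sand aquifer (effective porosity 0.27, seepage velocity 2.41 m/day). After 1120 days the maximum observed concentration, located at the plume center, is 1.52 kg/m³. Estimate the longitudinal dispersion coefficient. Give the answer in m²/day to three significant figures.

At the plume center C_max = M/(n_e·A·√(4πDt)), so D = M²/(4πt·(n_e·A·C_max)²).
n_e·A·C_max = 0.27 × 3.23 × 1.52 = 1.326 kg/m.
D = 86.9²/(4π × 1120 × 1.326²) = 0.305 m²/day.

0.305 m²/day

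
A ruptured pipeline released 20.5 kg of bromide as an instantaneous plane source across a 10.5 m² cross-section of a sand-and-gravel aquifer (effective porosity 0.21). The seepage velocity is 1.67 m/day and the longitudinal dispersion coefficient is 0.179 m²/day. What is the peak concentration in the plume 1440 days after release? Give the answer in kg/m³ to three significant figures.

0.163 kg/m³

The peak of an instantaneous 1D plume sits at x = vt; there the Gaussian factor is 1 and C_max = M/(n_e·A·√(4πDt)), where n_e·A is the pore area the mass is dissolved in.
√(4πDt) = √(4π × 0.179 × 1440) = 56.91 m, so C_max = 20.5/(0.21 × 10.5 × 56.91) = 0.163 kg/m³.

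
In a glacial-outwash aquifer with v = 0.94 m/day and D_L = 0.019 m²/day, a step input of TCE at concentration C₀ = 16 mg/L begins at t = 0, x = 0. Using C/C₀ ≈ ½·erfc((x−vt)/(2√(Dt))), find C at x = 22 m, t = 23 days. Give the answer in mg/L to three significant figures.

For a continuous step input, C/C₀ ≈ ½·erfc((x−vt)/(2√(Dt))).
vt = 0.94 × 23 = 21.62 m and 2√(Dt) = 2√(0.019 × 23) = 1.322 m.
Argument (x−vt)/(2√(Dt)) = (22 − 21.62)/1.322 = 0.2874; ½·erfc(0.2874) = 0.3422.
C = 16 × 0.3422 = 5.48 mg/L.

5.48 mg/L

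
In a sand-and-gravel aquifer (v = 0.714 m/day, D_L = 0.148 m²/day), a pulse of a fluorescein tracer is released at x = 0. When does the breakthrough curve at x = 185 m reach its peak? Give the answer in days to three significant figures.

259 days

For the 1D instantaneous-source solution, setting ∂C/∂t = 0 at fixed x gives v²t² + 2Dt − x² = 0, so t = (√(D² + v²x²) − D)/v².
√(D² + v²x²) = √(0.148² + 0.714² × 185²) = 132.1; v² = 0.509796.
t = (132.1 − 0.148)/0.509796 = 259 days (vs. the pure-advection estimate x/v = 259 d).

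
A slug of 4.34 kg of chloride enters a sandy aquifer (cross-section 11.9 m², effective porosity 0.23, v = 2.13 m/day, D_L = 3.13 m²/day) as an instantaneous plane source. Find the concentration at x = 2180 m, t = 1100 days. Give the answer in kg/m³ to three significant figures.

0.00111 kg/m³

For an instantaneous plane source, C(x,t) = M/(n_e·A·√(4πDt)) · exp(−(x−vt)²/(4Dt)), with n_e·A the pore (flow) area.
Plume center vt = 2.13 × 1100 = 2343 m, so the well at 2180 m is 163 m upgradient of the peak.
√(4πDt) = 208.0 m, giving peak height M/(n_e·A·√(4πDt)) = 4.34/(0.23 × 11.9 × 208.0) = 0.007623 kg/m³.
(x−vt)²/(4Dt) = (-163)²/(4 × 3.13 × 1100) = 1.929; exp(−1.929) = 0.1453.
C = 0.007623 × 0.1453 = 0.00111 kg/m³.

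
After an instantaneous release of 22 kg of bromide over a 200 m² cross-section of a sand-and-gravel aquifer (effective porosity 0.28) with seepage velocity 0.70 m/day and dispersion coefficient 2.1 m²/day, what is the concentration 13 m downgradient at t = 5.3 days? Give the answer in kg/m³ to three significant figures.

For an instantaneous plane source, C(x,t) = M/(n_e·A·√(4πDt)) · exp(−(x−vt)²/(4Dt)), with n_e·A the pore (flow) area.
Plume center vt = 0.70 × 5.3 = 3.71 m, so the well at 13 m is 9.29 m downgradient of the peak.
√(4πDt) = 11.83 m, giving peak height M/(n_e·A·√(4πDt)) = 22/(0.28 × 200 × 11.83) = 0.03321 kg/m³.
(x−vt)²/(4Dt) = (9.29)²/(4 × 2.1 × 5.3) = 1.939; exp(−1.939) = 0.1438.
C = 0.03321 × 0.1438 = 0.00478 kg/m³.

0.00478 kg/m³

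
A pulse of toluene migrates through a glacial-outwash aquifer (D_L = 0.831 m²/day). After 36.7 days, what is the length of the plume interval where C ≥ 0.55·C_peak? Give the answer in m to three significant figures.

17.1 m

The plume is Gaussian with σ = √(2Dt) = √(2 × 0.831 × 36.7) = 7.810 m.
C/C_peak = exp(−Δx²/(2σ²)) = 0.55 ⇒ Δx = σ·√(−2 ln 0.55) = 7.810 × 1.093 = 8.536 m.
Width = 2Δx = 17.1 m.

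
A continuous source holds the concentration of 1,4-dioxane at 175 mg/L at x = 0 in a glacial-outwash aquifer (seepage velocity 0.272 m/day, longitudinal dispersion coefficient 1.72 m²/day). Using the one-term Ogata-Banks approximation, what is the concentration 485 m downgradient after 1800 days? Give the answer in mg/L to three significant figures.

91.6 mg/L

For a continuous step input, C/C₀ ≈ ½·erfc((x−vt)/(2√(Dt))).
vt = 0.272 × 1800 = 489.6 m and 2√(Dt) = 2√(1.72 × 1800) = 111.3 m.
Argument (x−vt)/(2√(Dt)) = (485 − 489.6)/111.3 = -0.04133; ½·erfc(-0.04133) = 0.5233.
C = 175 × 0.5233 = 91.6 mg/L.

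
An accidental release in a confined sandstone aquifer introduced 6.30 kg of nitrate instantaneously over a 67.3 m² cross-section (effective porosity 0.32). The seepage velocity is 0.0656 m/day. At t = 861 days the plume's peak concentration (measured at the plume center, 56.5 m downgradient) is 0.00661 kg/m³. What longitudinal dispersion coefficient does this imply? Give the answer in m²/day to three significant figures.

0.181 m²/day

At the plume center C_max = M/(n_e·A·√(4πDt)), so D = M²/(4πt·(n_e·A·C_max)²).
n_e·A·C_max = 0.32 × 67.3 × 0.00661 = 0.1424 kg/m.
D = 6.30²/(4π × 861 × 0.1424²) = 0.181 m²/day.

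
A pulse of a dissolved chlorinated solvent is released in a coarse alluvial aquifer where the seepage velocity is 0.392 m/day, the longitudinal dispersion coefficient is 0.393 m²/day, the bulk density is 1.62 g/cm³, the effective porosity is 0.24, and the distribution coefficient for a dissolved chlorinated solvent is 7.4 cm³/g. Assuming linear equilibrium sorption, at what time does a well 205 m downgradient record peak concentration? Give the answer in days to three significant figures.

26500 days

Retardation factor R = 1 + ρ_b·K_d/n = 1 + 1.62 × 7.4/0.24 = 50.95.
Sorption retards both mechanisms: v_R = v/R = 0.007694 m/day, D_R = D/R = 0.007713 m²/day.
Peak time from v_R²t² + 2D_R t − x² = 0: t = (√(D_R² + v_R²x²) − D_R)/v_R².
√(D_R² + v_R²x²) = √(0.007713² + 0.007694² × 205²) = 1.577; v_R² = 5.920e-05.
t = (1.577 − 0.007713)/5.920e-05 = 26500 days.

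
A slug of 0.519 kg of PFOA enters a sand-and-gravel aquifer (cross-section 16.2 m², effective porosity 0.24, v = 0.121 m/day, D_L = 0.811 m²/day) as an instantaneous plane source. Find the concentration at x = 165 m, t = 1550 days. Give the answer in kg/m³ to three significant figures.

0.000960 kg/m³

For an instantaneous plane source, C(x,t) = M/(n_e·A·√(4πDt)) · exp(−(x−vt)²/(4Dt)), with n_e·A the pore (flow) area.
Plume center vt = 0.121 × 1550 = 187.55 m, so the well at 165 m is 22.55 m upgradient of the peak.
√(4πDt) = 125.7 m, giving peak height M/(n_e·A·√(4πDt)) = 0.519/(0.24 × 16.2 × 125.7) = 0.001062 kg/m³.
(x−vt)²/(4Dt) = (-22.55)²/(4 × 0.811 × 1550) = 0.1011; exp(−0.1011) = 0.9038.
C = 0.001062 × 0.9038 = 0.000960 kg/m³.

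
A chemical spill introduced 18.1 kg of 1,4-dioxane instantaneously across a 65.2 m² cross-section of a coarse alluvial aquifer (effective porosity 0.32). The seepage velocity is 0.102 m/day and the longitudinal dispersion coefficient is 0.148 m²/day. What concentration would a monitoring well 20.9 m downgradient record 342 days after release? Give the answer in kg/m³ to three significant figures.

0.0131 kg/m³

For an instantaneous plane source, C(x,t) = M/(n_e·A·√(4πDt)) · exp(−(x−vt)²/(4Dt)), with n_e·A the pore (flow) area.
Plume center vt = 0.102 × 342 = 34.884 m, so the well at 20.9 m is 13.984 m upgradient of the peak.
√(4πDt) = 25.22 m, giving peak height M/(n_e·A·√(4πDt)) = 18.1/(0.32 × 65.2 × 25.22) = 0.03440 kg/m³.
(x−vt)²/(4Dt) = (-13.984)²/(4 × 0.148 × 342) = 0.9659; exp(−0.9659) = 0.3806.
C = 0.03440 × 0.3806 = 0.0131 kg/m³.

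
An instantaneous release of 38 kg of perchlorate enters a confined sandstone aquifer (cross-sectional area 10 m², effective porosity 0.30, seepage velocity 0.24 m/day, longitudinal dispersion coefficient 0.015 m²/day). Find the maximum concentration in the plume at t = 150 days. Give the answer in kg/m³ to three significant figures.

The peak of an instantaneous 1D plume sits at x = vt; there the Gaussian factor is 1 and C_max = M/(n_e·A·√(4πDt)), where n_e·A is the pore area the mass is dissolved in.
√(4πDt) = √(4π × 0.015 × 150) = 5.317 m, so C_max = 38/(0.30 × 10 × 5.317) = 2.38 kg/m³.

2.38 kg/m³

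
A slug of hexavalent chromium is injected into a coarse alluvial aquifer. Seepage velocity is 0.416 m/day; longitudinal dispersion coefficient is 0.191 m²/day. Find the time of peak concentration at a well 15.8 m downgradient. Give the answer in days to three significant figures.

36.9 days

For the 1D instantaneous-source solution, setting ∂C/∂t = 0 at fixed x gives v²t² + 2Dt − x² = 0, so t = (√(D² + v²x²) − D)/v².
√(D² + v²x²) = √(0.191² + 0.416² × 15.8²) = 6.576; v² = 0.173056.
t = (6.576 − 0.191)/0.173056 = 36.9 days (vs. the pure-advection estimate x/v = 38.0 d).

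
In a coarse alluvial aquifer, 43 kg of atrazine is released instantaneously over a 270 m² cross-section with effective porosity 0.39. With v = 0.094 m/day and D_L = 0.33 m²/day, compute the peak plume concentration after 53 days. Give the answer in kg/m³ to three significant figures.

The peak of an instantaneous 1D plume sits at x = vt; there the Gaussian factor is 1 and C_max = M/(n_e·A·√(4πDt)), where n_e·A is the pore area the mass is dissolved in.
√(4πDt) = √(4π × 0.33 × 53) = 14.83 m, so C_max = 43/(0.39 × 270 × 14.83) = 0.0275 kg/m³.

0.0275 kg/m³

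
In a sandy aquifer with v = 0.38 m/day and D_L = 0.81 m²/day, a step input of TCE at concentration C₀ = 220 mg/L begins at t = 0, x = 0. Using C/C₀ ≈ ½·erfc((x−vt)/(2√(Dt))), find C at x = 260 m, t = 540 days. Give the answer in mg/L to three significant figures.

For a continuous step input, C/C₀ ≈ ½·erfc((x−vt)/(2√(Dt))).
vt = 0.38 × 540 = 205.2 m and 2√(Dt) = 2√(0.81 × 540) = 41.83 m.
Argument (x−vt)/(2√(Dt)) = (260 − 205.2)/41.83 = 1.310; ½·erfc(1.310) = 0.03197.
C = 220 × 0.03197 = 7.03 mg/L.

7.03 mg/L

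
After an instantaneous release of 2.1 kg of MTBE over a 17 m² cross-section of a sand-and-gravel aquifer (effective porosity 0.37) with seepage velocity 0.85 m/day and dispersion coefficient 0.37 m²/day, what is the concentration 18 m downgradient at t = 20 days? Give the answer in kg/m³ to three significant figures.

0.0335 kg/m³

For an instantaneous plane source, C(x,t) = M/(n_e·A·√(4πDt)) · exp(−(x−vt)²/(4Dt)), with n_e·A the pore (flow) area.
Plume center vt = 0.85 × 20 = 17 m, so the well at 18 m is 1 m downgradient of the peak.
√(4πDt) = 9.643 m, giving peak height M/(n_e·A·√(4πDt)) = 2.1/(0.37 × 17 × 9.643) = 0.03462 kg/m³.
(x−vt)²/(4Dt) = (1)²/(4 × 0.37 × 20) = 0.03378; exp(−0.03378) = 0.9668.
C = 0.03462 × 0.9668 = 0.0335 kg/m³.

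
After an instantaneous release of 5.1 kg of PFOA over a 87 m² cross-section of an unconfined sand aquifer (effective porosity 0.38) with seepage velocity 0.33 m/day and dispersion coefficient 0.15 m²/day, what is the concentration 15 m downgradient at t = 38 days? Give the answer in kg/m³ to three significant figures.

For an instantaneous plane source, C(x,t) = M/(n_e·A·√(4πDt)) · exp(−(x−vt)²/(4Dt)), with n_e·A the pore (flow) area.
Plume center vt = 0.33 × 38 = 12.54 m, so the well at 15 m is 2.46 m downgradient of the peak.
√(4πDt) = 8.463 m, giving peak height M/(n_e·A·√(4πDt)) = 5.1/(0.38 × 87 × 8.463) = 0.01823 kg/m³.
(x−vt)²/(4Dt) = (2.46)²/(4 × 0.15 × 38) = 0.2654; exp(−0.2654) = 0.7669.
C = 0.01823 × 0.7669 = 0.0140 kg/m³.

0.0140 kg/m³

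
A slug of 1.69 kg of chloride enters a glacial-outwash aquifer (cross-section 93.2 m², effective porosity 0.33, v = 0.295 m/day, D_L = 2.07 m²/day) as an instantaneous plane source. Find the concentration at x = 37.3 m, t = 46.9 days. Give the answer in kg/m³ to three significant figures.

0.000381 kg/m³

For an instantaneous plane source, C(x,t) = M/(n_e·A·√(4πDt)) · exp(−(x−vt)²/(4Dt)), with n_e·A the pore (flow) area.
Plume center vt = 0.295 × 46.9 = 13.8355 m, so the well at 37.3 m is 23.4645 m downgradient of the peak.
√(4πDt) = 34.93 m, giving peak height M/(n_e·A·√(4πDt)) = 1.69/(0.33 × 93.2 × 34.93) = 0.001573 kg/m³.
(x−vt)²/(4Dt) = (23.4645)²/(4 × 2.07 × 46.9) = 1.418; exp(−1.418) = 0.2422.
C = 0.001573 × 0.2422 = 0.000381 kg/m³.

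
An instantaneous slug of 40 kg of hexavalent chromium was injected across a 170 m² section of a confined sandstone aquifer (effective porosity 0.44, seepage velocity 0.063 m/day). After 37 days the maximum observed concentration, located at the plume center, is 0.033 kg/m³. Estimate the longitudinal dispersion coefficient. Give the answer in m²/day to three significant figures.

0.565 m²/day

At the plume center C_max = M/(n_e·A·√(4πDt)), so D = M²/(4πt·(n_e·A·C_max)²).
n_e·A·C_max = 0.44 × 170 × 0.033 = 2.468 kg/m.
D = 40²/(4π × 37 × 2.468²) = 0.565 m²/day.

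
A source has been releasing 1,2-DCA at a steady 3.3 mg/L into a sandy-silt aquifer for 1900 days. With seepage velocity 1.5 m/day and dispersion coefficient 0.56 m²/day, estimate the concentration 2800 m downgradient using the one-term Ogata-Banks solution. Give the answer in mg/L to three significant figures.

For a continuous step input, C/C₀ ≈ ½·erfc((x−vt)/(2√(Dt))).
vt = 1.5 × 1900 = 2850 m and 2√(Dt) = 2√(0.56 × 1900) = 65.24 m.
Argument (x−vt)/(2√(Dt)) = (2800 − 2850)/65.24 = -0.7664; ½·erfc(-0.7664) = 0.8608.
C = 3.3 × 0.8608 = 2.84 mg/L.

2.84 mg/L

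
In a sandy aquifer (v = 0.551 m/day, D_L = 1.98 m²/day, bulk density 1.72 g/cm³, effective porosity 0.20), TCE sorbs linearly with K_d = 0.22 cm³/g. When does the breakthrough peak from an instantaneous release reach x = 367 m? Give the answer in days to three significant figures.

1910 days

Retardation factor R = 1 + ρ_b·K_d/n = 1 + 1.72 × 0.22/0.20 = 2.892.
Sorption retards both mechanisms: v_R = v/R = 0.1905 m/day, D_R = D/R = 0.6846 m²/day.
Peak time from v_R²t² + 2D_R t − x² = 0: t = (√(D_R² + v_R²x²) − D_R)/v_R².
√(D_R² + v_R²x²) = √(0.6846² + 0.1905² × 367²) = 69.92; v_R² = 0.03629.
t = (69.92 − 0.6846)/0.03629 = 1910 days.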